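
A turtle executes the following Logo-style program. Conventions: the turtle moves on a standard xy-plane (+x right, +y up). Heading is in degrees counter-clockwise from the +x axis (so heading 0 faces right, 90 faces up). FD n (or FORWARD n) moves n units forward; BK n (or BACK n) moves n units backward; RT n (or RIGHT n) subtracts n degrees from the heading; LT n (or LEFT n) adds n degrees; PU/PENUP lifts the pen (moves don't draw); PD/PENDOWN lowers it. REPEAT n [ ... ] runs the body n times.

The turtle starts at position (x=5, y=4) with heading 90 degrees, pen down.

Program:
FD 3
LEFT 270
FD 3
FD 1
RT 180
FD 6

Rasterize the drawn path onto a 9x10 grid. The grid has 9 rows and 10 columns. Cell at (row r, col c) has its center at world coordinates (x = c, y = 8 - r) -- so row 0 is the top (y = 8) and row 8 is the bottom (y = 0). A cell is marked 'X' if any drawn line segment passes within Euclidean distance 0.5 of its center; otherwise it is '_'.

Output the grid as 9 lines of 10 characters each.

Answer: __________
___XXXXXXX
_____X____
_____X____
_____X____
__________
__________
__________
__________

Derivation:
Segment 0: (5,4) -> (5,7)
Segment 1: (5,7) -> (8,7)
Segment 2: (8,7) -> (9,7)
Segment 3: (9,7) -> (3,7)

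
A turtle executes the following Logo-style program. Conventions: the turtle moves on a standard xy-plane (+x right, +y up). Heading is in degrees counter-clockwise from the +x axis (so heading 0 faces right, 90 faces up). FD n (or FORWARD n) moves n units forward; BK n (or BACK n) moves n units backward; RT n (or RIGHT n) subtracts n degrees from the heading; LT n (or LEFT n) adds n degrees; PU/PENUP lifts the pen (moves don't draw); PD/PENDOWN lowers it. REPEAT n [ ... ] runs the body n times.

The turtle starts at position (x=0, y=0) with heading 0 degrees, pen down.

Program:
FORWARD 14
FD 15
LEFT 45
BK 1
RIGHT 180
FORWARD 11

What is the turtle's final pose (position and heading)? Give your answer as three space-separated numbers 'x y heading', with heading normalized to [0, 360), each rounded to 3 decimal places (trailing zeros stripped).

Answer: 20.515 -8.485 225

Derivation:
Executing turtle program step by step:
Start: pos=(0,0), heading=0, pen down
FD 14: (0,0) -> (14,0) [heading=0, draw]
FD 15: (14,0) -> (29,0) [heading=0, draw]
LT 45: heading 0 -> 45
BK 1: (29,0) -> (28.293,-0.707) [heading=45, draw]
RT 180: heading 45 -> 225
FD 11: (28.293,-0.707) -> (20.515,-8.485) [heading=225, draw]
Final: pos=(20.515,-8.485), heading=225, 4 segment(s) drawn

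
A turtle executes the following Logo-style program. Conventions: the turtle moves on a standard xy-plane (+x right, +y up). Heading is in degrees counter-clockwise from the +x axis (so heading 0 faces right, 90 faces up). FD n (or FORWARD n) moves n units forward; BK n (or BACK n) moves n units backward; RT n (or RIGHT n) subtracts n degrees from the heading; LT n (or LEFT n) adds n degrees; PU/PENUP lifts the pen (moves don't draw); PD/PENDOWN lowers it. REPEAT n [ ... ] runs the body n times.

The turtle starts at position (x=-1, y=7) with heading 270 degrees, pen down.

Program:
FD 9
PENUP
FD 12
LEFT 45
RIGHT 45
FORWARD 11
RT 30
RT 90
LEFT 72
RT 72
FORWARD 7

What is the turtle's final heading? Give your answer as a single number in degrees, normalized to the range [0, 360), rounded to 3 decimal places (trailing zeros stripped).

Answer: 150

Derivation:
Executing turtle program step by step:
Start: pos=(-1,7), heading=270, pen down
FD 9: (-1,7) -> (-1,-2) [heading=270, draw]
PU: pen up
FD 12: (-1,-2) -> (-1,-14) [heading=270, move]
LT 45: heading 270 -> 315
RT 45: heading 315 -> 270
FD 11: (-1,-14) -> (-1,-25) [heading=270, move]
RT 30: heading 270 -> 240
RT 90: heading 240 -> 150
LT 72: heading 150 -> 222
RT 72: heading 222 -> 150
FD 7: (-1,-25) -> (-7.062,-21.5) [heading=150, move]
Final: pos=(-7.062,-21.5), heading=150, 1 segment(s) drawn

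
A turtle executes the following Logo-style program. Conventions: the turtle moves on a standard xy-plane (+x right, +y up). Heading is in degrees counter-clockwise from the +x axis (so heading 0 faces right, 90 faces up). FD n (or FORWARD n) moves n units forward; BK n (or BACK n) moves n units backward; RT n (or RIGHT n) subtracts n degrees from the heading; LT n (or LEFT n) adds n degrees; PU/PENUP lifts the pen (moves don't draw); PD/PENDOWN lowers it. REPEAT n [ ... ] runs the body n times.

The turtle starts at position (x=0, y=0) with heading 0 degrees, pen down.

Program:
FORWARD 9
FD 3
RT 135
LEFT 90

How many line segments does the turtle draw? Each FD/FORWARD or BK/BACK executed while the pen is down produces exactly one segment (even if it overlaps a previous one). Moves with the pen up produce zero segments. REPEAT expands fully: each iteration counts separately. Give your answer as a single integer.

Executing turtle program step by step:
Start: pos=(0,0), heading=0, pen down
FD 9: (0,0) -> (9,0) [heading=0, draw]
FD 3: (9,0) -> (12,0) [heading=0, draw]
RT 135: heading 0 -> 225
LT 90: heading 225 -> 315
Final: pos=(12,0), heading=315, 2 segment(s) drawn
Segments drawn: 2

Answer: 2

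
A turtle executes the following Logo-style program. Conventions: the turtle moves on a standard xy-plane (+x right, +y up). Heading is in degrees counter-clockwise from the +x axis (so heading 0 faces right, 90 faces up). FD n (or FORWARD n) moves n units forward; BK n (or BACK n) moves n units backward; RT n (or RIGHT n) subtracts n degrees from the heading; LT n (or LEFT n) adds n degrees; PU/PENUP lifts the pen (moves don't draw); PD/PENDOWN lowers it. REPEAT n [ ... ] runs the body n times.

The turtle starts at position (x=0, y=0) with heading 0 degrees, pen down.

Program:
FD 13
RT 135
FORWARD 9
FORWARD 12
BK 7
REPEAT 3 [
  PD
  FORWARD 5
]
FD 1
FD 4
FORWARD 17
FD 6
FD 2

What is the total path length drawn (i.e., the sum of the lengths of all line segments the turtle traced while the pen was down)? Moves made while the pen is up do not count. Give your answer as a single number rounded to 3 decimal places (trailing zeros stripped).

Executing turtle program step by step:
Start: pos=(0,0), heading=0, pen down
FD 13: (0,0) -> (13,0) [heading=0, draw]
RT 135: heading 0 -> 225
FD 9: (13,0) -> (6.636,-6.364) [heading=225, draw]
FD 12: (6.636,-6.364) -> (-1.849,-14.849) [heading=225, draw]
BK 7: (-1.849,-14.849) -> (3.101,-9.899) [heading=225, draw]
REPEAT 3 [
  -- iteration 1/3 --
  PD: pen down
  FD 5: (3.101,-9.899) -> (-0.435,-13.435) [heading=225, draw]
  -- iteration 2/3 --
  PD: pen down
  FD 5: (-0.435,-13.435) -> (-3.971,-16.971) [heading=225, draw]
  -- iteration 3/3 --
  PD: pen down
  FD 5: (-3.971,-16.971) -> (-7.506,-20.506) [heading=225, draw]
]
FD 1: (-7.506,-20.506) -> (-8.213,-21.213) [heading=225, draw]
FD 4: (-8.213,-21.213) -> (-11.042,-24.042) [heading=225, draw]
FD 17: (-11.042,-24.042) -> (-23.062,-36.062) [heading=225, draw]
FD 6: (-23.062,-36.062) -> (-27.305,-40.305) [heading=225, draw]
FD 2: (-27.305,-40.305) -> (-28.719,-41.719) [heading=225, draw]
Final: pos=(-28.719,-41.719), heading=225, 12 segment(s) drawn

Segment lengths:
  seg 1: (0,0) -> (13,0), length = 13
  seg 2: (13,0) -> (6.636,-6.364), length = 9
  seg 3: (6.636,-6.364) -> (-1.849,-14.849), length = 12
  seg 4: (-1.849,-14.849) -> (3.101,-9.899), length = 7
  seg 5: (3.101,-9.899) -> (-0.435,-13.435), length = 5
  seg 6: (-0.435,-13.435) -> (-3.971,-16.971), length = 5
  seg 7: (-3.971,-16.971) -> (-7.506,-20.506), length = 5
  seg 8: (-7.506,-20.506) -> (-8.213,-21.213), length = 1
  seg 9: (-8.213,-21.213) -> (-11.042,-24.042), length = 4
  seg 10: (-11.042,-24.042) -> (-23.062,-36.062), length = 17
  seg 11: (-23.062,-36.062) -> (-27.305,-40.305), length = 6
  seg 12: (-27.305,-40.305) -> (-28.719,-41.719), length = 2
Total = 86

Answer: 86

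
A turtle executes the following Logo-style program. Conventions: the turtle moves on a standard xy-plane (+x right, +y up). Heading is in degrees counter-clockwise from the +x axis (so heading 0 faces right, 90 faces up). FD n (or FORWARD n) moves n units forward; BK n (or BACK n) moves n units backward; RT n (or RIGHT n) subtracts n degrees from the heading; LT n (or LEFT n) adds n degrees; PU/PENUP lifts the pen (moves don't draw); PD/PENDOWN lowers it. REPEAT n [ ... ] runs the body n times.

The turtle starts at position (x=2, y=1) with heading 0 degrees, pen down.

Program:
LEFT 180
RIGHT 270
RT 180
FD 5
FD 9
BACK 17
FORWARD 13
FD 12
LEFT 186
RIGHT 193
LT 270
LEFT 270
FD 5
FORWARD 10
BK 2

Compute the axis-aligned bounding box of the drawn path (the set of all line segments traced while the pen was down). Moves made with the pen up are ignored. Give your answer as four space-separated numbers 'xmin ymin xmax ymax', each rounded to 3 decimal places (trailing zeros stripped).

Answer: 0.172 -2 2 23

Derivation:
Executing turtle program step by step:
Start: pos=(2,1), heading=0, pen down
LT 180: heading 0 -> 180
RT 270: heading 180 -> 270
RT 180: heading 270 -> 90
FD 5: (2,1) -> (2,6) [heading=90, draw]
FD 9: (2,6) -> (2,15) [heading=90, draw]
BK 17: (2,15) -> (2,-2) [heading=90, draw]
FD 13: (2,-2) -> (2,11) [heading=90, draw]
FD 12: (2,11) -> (2,23) [heading=90, draw]
LT 186: heading 90 -> 276
RT 193: heading 276 -> 83
LT 270: heading 83 -> 353
LT 270: heading 353 -> 263
FD 5: (2,23) -> (1.391,18.037) [heading=263, draw]
FD 10: (1.391,18.037) -> (0.172,8.112) [heading=263, draw]
BK 2: (0.172,8.112) -> (0.416,10.097) [heading=263, draw]
Final: pos=(0.416,10.097), heading=263, 8 segment(s) drawn

Segment endpoints: x in {0.172, 0.416, 1.391, 2, 2, 2, 2, 2, 2}, y in {-2, 1, 6, 8.112, 10.097, 11, 15, 18.037, 23}
xmin=0.172, ymin=-2, xmax=2, ymax=23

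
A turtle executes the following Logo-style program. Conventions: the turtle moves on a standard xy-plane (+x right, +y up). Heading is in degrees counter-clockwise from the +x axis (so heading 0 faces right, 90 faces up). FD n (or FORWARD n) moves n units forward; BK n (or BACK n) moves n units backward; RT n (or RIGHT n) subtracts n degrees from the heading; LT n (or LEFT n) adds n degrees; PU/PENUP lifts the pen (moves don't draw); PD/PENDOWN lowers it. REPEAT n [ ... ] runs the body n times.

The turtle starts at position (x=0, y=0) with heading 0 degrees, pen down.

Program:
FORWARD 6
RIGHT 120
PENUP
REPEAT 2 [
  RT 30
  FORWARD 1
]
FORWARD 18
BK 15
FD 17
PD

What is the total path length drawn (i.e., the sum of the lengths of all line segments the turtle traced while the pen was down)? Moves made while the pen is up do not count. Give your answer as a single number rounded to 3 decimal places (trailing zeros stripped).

Executing turtle program step by step:
Start: pos=(0,0), heading=0, pen down
FD 6: (0,0) -> (6,0) [heading=0, draw]
RT 120: heading 0 -> 240
PU: pen up
REPEAT 2 [
  -- iteration 1/2 --
  RT 30: heading 240 -> 210
  FD 1: (6,0) -> (5.134,-0.5) [heading=210, move]
  -- iteration 2/2 --
  RT 30: heading 210 -> 180
  FD 1: (5.134,-0.5) -> (4.134,-0.5) [heading=180, move]
]
FD 18: (4.134,-0.5) -> (-13.866,-0.5) [heading=180, move]
BK 15: (-13.866,-0.5) -> (1.134,-0.5) [heading=180, move]
FD 17: (1.134,-0.5) -> (-15.866,-0.5) [heading=180, move]
PD: pen down
Final: pos=(-15.866,-0.5), heading=180, 1 segment(s) drawn

Segment lengths:
  seg 1: (0,0) -> (6,0), length = 6
Total = 6

Answer: 6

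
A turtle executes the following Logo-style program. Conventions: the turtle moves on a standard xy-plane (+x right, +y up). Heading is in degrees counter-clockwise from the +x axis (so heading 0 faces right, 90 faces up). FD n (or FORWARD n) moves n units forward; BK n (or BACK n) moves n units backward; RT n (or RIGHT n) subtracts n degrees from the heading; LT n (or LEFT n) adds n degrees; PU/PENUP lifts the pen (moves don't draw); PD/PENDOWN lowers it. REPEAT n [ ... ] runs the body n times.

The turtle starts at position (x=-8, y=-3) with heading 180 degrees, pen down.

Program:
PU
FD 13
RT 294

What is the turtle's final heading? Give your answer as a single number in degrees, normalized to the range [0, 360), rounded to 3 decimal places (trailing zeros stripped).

Executing turtle program step by step:
Start: pos=(-8,-3), heading=180, pen down
PU: pen up
FD 13: (-8,-3) -> (-21,-3) [heading=180, move]
RT 294: heading 180 -> 246
Final: pos=(-21,-3), heading=246, 0 segment(s) drawn

Answer: 246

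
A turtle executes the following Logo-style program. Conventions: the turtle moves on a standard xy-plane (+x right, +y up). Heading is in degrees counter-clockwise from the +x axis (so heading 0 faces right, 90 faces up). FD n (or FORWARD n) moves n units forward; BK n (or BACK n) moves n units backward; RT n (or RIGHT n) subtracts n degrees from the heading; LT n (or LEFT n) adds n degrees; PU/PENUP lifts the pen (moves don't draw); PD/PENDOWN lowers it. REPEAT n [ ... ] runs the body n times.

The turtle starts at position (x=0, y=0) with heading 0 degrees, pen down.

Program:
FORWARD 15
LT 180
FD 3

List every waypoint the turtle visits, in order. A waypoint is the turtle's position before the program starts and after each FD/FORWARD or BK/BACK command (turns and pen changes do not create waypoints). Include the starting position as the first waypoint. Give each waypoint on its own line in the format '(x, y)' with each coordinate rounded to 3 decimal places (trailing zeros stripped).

Answer: (0, 0)
(15, 0)
(12, 0)

Derivation:
Executing turtle program step by step:
Start: pos=(0,0), heading=0, pen down
FD 15: (0,0) -> (15,0) [heading=0, draw]
LT 180: heading 0 -> 180
FD 3: (15,0) -> (12,0) [heading=180, draw]
Final: pos=(12,0), heading=180, 2 segment(s) drawn
Waypoints (3 total):
(0, 0)
(15, 0)
(12, 0)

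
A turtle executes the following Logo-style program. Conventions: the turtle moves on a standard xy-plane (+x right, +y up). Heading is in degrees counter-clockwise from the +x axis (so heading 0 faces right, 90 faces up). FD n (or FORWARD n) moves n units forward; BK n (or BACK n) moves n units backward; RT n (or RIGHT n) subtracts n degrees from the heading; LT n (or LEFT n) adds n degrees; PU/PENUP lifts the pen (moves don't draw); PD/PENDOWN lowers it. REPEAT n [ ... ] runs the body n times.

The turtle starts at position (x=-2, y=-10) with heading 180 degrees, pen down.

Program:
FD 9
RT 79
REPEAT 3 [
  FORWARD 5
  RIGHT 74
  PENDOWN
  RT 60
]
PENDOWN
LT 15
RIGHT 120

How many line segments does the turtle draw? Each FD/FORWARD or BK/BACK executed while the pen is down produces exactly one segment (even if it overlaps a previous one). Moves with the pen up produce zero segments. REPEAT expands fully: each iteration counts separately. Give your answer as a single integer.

Answer: 4

Derivation:
Executing turtle program step by step:
Start: pos=(-2,-10), heading=180, pen down
FD 9: (-2,-10) -> (-11,-10) [heading=180, draw]
RT 79: heading 180 -> 101
REPEAT 3 [
  -- iteration 1/3 --
  FD 5: (-11,-10) -> (-11.954,-5.092) [heading=101, draw]
  RT 74: heading 101 -> 27
  PD: pen down
  RT 60: heading 27 -> 327
  -- iteration 2/3 --
  FD 5: (-11.954,-5.092) -> (-7.761,-7.815) [heading=327, draw]
  RT 74: heading 327 -> 253
  PD: pen down
  RT 60: heading 253 -> 193
  -- iteration 3/3 --
  FD 5: (-7.761,-7.815) -> (-12.633,-8.94) [heading=193, draw]
  RT 74: heading 193 -> 119
  PD: pen down
  RT 60: heading 119 -> 59
]
PD: pen down
LT 15: heading 59 -> 74
RT 120: heading 74 -> 314
Final: pos=(-12.633,-8.94), heading=314, 4 segment(s) drawn
Segments drawn: 4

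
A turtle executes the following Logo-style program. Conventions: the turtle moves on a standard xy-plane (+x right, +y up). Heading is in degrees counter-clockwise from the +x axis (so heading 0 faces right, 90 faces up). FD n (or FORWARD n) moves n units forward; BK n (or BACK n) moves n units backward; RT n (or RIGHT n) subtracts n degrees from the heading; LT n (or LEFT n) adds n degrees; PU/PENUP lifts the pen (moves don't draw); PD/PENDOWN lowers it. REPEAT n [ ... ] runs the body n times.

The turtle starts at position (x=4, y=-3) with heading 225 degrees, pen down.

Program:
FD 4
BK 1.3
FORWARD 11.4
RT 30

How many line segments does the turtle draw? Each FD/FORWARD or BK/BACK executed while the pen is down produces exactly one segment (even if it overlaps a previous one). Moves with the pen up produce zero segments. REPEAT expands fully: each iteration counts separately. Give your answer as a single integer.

Executing turtle program step by step:
Start: pos=(4,-3), heading=225, pen down
FD 4: (4,-3) -> (1.172,-5.828) [heading=225, draw]
BK 1.3: (1.172,-5.828) -> (2.091,-4.909) [heading=225, draw]
FD 11.4: (2.091,-4.909) -> (-5.97,-12.97) [heading=225, draw]
RT 30: heading 225 -> 195
Final: pos=(-5.97,-12.97), heading=195, 3 segment(s) drawn
Segments drawn: 3

Answer: 3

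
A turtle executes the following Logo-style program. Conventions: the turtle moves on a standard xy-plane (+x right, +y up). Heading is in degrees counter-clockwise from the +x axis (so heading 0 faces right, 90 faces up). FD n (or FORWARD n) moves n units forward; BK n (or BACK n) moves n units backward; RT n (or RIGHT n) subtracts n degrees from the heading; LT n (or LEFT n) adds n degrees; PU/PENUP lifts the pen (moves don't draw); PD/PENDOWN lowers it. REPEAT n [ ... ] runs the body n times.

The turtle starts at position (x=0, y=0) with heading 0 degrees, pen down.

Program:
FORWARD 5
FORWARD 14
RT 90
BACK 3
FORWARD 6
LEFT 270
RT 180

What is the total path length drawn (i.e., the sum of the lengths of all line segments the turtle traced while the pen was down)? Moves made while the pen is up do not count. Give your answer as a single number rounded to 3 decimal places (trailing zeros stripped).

Executing turtle program step by step:
Start: pos=(0,0), heading=0, pen down
FD 5: (0,0) -> (5,0) [heading=0, draw]
FD 14: (5,0) -> (19,0) [heading=0, draw]
RT 90: heading 0 -> 270
BK 3: (19,0) -> (19,3) [heading=270, draw]
FD 6: (19,3) -> (19,-3) [heading=270, draw]
LT 270: heading 270 -> 180
RT 180: heading 180 -> 0
Final: pos=(19,-3), heading=0, 4 segment(s) drawn

Segment lengths:
  seg 1: (0,0) -> (5,0), length = 5
  seg 2: (5,0) -> (19,0), length = 14
  seg 3: (19,0) -> (19,3), length = 3
  seg 4: (19,3) -> (19,-3), length = 6
Total = 28

Answer: 28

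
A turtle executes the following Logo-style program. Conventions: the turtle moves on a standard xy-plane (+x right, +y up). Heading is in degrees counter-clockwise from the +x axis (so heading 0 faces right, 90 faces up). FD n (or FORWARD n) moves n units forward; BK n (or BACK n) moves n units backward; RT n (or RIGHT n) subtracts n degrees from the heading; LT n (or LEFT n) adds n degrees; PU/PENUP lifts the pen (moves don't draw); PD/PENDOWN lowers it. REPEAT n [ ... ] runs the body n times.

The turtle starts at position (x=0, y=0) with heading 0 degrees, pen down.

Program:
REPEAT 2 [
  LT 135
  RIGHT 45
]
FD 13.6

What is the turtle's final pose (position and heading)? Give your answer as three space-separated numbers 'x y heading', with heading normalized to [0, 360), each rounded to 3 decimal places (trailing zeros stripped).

Executing turtle program step by step:
Start: pos=(0,0), heading=0, pen down
REPEAT 2 [
  -- iteration 1/2 --
  LT 135: heading 0 -> 135
  RT 45: heading 135 -> 90
  -- iteration 2/2 --
  LT 135: heading 90 -> 225
  RT 45: heading 225 -> 180
]
FD 13.6: (0,0) -> (-13.6,0) [heading=180, draw]
Final: pos=(-13.6,0), heading=180, 1 segment(s) drawn

Answer: -13.6 0 180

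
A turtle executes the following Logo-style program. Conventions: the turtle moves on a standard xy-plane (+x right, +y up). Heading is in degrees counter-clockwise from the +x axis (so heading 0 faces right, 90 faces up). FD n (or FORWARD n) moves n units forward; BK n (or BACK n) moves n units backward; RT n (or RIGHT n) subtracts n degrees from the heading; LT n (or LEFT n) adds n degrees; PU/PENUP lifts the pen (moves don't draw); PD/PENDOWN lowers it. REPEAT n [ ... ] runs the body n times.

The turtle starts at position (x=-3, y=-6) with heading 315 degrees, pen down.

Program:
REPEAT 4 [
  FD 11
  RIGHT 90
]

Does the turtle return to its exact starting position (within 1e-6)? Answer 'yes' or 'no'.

Answer: yes

Derivation:
Executing turtle program step by step:
Start: pos=(-3,-6), heading=315, pen down
REPEAT 4 [
  -- iteration 1/4 --
  FD 11: (-3,-6) -> (4.778,-13.778) [heading=315, draw]
  RT 90: heading 315 -> 225
  -- iteration 2/4 --
  FD 11: (4.778,-13.778) -> (-3,-21.556) [heading=225, draw]
  RT 90: heading 225 -> 135
  -- iteration 3/4 --
  FD 11: (-3,-21.556) -> (-10.778,-13.778) [heading=135, draw]
  RT 90: heading 135 -> 45
  -- iteration 4/4 --
  FD 11: (-10.778,-13.778) -> (-3,-6) [heading=45, draw]
  RT 90: heading 45 -> 315
]
Final: pos=(-3,-6), heading=315, 4 segment(s) drawn

Start position: (-3, -6)
Final position: (-3, -6)
Distance = 0; < 1e-6 -> CLOSED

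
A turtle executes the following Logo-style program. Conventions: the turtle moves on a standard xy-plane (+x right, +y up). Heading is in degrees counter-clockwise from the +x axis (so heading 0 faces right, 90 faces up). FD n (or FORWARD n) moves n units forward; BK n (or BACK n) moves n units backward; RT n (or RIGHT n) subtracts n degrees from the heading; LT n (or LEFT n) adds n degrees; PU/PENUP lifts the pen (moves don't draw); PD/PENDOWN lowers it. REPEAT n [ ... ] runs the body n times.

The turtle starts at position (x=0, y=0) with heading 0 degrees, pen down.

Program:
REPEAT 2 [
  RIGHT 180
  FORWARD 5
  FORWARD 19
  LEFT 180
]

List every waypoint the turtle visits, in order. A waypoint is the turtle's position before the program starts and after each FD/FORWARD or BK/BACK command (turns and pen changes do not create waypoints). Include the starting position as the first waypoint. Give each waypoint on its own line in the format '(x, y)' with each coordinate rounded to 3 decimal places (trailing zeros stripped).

Answer: (0, 0)
(-5, 0)
(-24, 0)
(-29, 0)
(-48, 0)

Derivation:
Executing turtle program step by step:
Start: pos=(0,0), heading=0, pen down
REPEAT 2 [
  -- iteration 1/2 --
  RT 180: heading 0 -> 180
  FD 5: (0,0) -> (-5,0) [heading=180, draw]
  FD 19: (-5,0) -> (-24,0) [heading=180, draw]
  LT 180: heading 180 -> 0
  -- iteration 2/2 --
  RT 180: heading 0 -> 180
  FD 5: (-24,0) -> (-29,0) [heading=180, draw]
  FD 19: (-29,0) -> (-48,0) [heading=180, draw]
  LT 180: heading 180 -> 0
]
Final: pos=(-48,0), heading=0, 4 segment(s) drawn
Waypoints (5 total):
(0, 0)
(-5, 0)
(-24, 0)
(-29, 0)
(-48, 0)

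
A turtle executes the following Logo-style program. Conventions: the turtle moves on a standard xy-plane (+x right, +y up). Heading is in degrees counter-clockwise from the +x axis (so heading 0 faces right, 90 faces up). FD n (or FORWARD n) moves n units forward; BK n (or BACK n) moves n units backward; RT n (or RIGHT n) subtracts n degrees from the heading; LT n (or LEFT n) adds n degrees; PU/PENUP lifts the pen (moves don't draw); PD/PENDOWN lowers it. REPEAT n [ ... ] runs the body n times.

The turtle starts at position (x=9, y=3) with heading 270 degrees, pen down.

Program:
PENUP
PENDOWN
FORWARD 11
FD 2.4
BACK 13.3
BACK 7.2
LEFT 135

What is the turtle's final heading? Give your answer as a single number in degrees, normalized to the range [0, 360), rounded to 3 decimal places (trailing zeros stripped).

Answer: 45

Derivation:
Executing turtle program step by step:
Start: pos=(9,3), heading=270, pen down
PU: pen up
PD: pen down
FD 11: (9,3) -> (9,-8) [heading=270, draw]
FD 2.4: (9,-8) -> (9,-10.4) [heading=270, draw]
BK 13.3: (9,-10.4) -> (9,2.9) [heading=270, draw]
BK 7.2: (9,2.9) -> (9,10.1) [heading=270, draw]
LT 135: heading 270 -> 45
Final: pos=(9,10.1), heading=45, 4 segment(s) drawn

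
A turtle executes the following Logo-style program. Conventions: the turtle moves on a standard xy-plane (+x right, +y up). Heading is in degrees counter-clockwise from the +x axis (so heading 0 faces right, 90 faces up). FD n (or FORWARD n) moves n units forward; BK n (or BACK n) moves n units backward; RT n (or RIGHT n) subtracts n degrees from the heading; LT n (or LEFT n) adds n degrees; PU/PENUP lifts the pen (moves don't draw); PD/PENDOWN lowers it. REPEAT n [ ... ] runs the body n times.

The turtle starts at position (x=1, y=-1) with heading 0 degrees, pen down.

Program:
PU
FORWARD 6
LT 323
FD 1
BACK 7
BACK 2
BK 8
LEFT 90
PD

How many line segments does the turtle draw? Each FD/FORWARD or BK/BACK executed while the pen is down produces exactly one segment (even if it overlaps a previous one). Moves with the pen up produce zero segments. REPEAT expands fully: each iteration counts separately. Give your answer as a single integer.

Executing turtle program step by step:
Start: pos=(1,-1), heading=0, pen down
PU: pen up
FD 6: (1,-1) -> (7,-1) [heading=0, move]
LT 323: heading 0 -> 323
FD 1: (7,-1) -> (7.799,-1.602) [heading=323, move]
BK 7: (7.799,-1.602) -> (2.208,2.611) [heading=323, move]
BK 2: (2.208,2.611) -> (0.611,3.815) [heading=323, move]
BK 8: (0.611,3.815) -> (-5.778,8.629) [heading=323, move]
LT 90: heading 323 -> 53
PD: pen down
Final: pos=(-5.778,8.629), heading=53, 0 segment(s) drawn
Segments drawn: 0

Answer: 0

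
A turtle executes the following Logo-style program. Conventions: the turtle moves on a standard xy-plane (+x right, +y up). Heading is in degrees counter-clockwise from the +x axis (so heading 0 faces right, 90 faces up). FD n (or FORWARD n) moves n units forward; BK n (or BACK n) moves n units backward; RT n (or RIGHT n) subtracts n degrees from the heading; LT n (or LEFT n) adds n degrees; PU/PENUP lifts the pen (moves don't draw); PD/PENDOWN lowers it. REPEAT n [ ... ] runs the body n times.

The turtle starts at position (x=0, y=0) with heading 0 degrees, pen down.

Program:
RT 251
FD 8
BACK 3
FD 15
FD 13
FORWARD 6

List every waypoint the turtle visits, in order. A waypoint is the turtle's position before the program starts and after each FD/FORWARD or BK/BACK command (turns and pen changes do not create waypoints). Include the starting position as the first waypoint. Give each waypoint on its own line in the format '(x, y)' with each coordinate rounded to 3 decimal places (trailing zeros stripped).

Executing turtle program step by step:
Start: pos=(0,0), heading=0, pen down
RT 251: heading 0 -> 109
FD 8: (0,0) -> (-2.605,7.564) [heading=109, draw]
BK 3: (-2.605,7.564) -> (-1.628,4.728) [heading=109, draw]
FD 15: (-1.628,4.728) -> (-6.511,18.91) [heading=109, draw]
FD 13: (-6.511,18.91) -> (-10.744,31.202) [heading=109, draw]
FD 6: (-10.744,31.202) -> (-12.697,36.875) [heading=109, draw]
Final: pos=(-12.697,36.875), heading=109, 5 segment(s) drawn
Waypoints (6 total):
(0, 0)
(-2.605, 7.564)
(-1.628, 4.728)
(-6.511, 18.91)
(-10.744, 31.202)
(-12.697, 36.875)

Answer: (0, 0)
(-2.605, 7.564)
(-1.628, 4.728)
(-6.511, 18.91)
(-10.744, 31.202)
(-12.697, 36.875)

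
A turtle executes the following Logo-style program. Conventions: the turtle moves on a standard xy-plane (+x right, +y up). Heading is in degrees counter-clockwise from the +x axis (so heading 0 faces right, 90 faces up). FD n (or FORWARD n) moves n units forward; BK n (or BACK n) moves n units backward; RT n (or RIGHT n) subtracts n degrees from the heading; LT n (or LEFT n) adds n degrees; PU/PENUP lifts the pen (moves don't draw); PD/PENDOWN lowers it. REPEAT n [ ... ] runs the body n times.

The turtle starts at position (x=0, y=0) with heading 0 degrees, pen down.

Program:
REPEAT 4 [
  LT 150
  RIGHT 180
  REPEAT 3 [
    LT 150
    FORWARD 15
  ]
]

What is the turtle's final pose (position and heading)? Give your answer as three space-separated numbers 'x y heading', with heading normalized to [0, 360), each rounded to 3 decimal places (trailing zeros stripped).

Answer: -19.019 0 240

Derivation:
Executing turtle program step by step:
Start: pos=(0,0), heading=0, pen down
REPEAT 4 [
  -- iteration 1/4 --
  LT 150: heading 0 -> 150
  RT 180: heading 150 -> 330
  REPEAT 3 [
    -- iteration 1/3 --
    LT 150: heading 330 -> 120
    FD 15: (0,0) -> (-7.5,12.99) [heading=120, draw]
    -- iteration 2/3 --
    LT 150: heading 120 -> 270
    FD 15: (-7.5,12.99) -> (-7.5,-2.01) [heading=270, draw]
    -- iteration 3/3 --
    LT 150: heading 270 -> 60
    FD 15: (-7.5,-2.01) -> (0,10.981) [heading=60, draw]
  ]
  -- iteration 2/4 --
  LT 150: heading 60 -> 210
  RT 180: heading 210 -> 30
  REPEAT 3 [
    -- iteration 1/3 --
    LT 150: heading 30 -> 180
    FD 15: (0,10.981) -> (-15,10.981) [heading=180, draw]
    -- iteration 2/3 --
    LT 150: heading 180 -> 330
    FD 15: (-15,10.981) -> (-2.01,3.481) [heading=330, draw]
    -- iteration 3/3 --
    LT 150: heading 330 -> 120
    FD 15: (-2.01,3.481) -> (-9.51,16.471) [heading=120, draw]
  ]
  -- iteration 3/4 --
  LT 150: heading 120 -> 270
  RT 180: heading 270 -> 90
  REPEAT 3 [
    -- iteration 1/3 --
    LT 150: heading 90 -> 240
    FD 15: (-9.51,16.471) -> (-17.01,3.481) [heading=240, draw]
    -- iteration 2/3 --
    LT 150: heading 240 -> 30
    FD 15: (-17.01,3.481) -> (-4.019,10.981) [heading=30, draw]
    -- iteration 3/3 --
    LT 150: heading 30 -> 180
    FD 15: (-4.019,10.981) -> (-19.019,10.981) [heading=180, draw]
  ]
  -- iteration 4/4 --
  LT 150: heading 180 -> 330
  RT 180: heading 330 -> 150
  REPEAT 3 [
    -- iteration 1/3 --
    LT 150: heading 150 -> 300
    FD 15: (-19.019,10.981) -> (-11.519,-2.01) [heading=300, draw]
    -- iteration 2/3 --
    LT 150: heading 300 -> 90
    FD 15: (-11.519,-2.01) -> (-11.519,12.99) [heading=90, draw]
    -- iteration 3/3 --
    LT 150: heading 90 -> 240
    FD 15: (-11.519,12.99) -> (-19.019,0) [heading=240, draw]
  ]
]
Final: pos=(-19.019,0), heading=240, 12 segment(s) drawn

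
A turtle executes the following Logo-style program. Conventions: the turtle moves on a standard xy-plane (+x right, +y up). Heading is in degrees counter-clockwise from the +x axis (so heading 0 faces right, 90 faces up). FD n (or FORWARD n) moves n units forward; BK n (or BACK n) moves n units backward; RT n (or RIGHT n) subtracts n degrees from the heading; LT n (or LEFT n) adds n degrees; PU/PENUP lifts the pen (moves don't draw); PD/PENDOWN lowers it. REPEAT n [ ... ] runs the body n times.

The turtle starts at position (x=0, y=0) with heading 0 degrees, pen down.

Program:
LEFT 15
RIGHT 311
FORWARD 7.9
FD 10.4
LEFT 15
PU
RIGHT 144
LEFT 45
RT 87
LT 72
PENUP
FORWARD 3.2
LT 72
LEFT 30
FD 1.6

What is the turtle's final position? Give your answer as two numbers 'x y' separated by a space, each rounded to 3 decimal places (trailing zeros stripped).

Executing turtle program step by step:
Start: pos=(0,0), heading=0, pen down
LT 15: heading 0 -> 15
RT 311: heading 15 -> 64
FD 7.9: (0,0) -> (3.463,7.1) [heading=64, draw]
FD 10.4: (3.463,7.1) -> (8.022,16.448) [heading=64, draw]
LT 15: heading 64 -> 79
PU: pen up
RT 144: heading 79 -> 295
LT 45: heading 295 -> 340
RT 87: heading 340 -> 253
LT 72: heading 253 -> 325
PU: pen up
FD 3.2: (8.022,16.448) -> (10.643,14.612) [heading=325, move]
LT 72: heading 325 -> 37
LT 30: heading 37 -> 67
FD 1.6: (10.643,14.612) -> (11.269,16.085) [heading=67, move]
Final: pos=(11.269,16.085), heading=67, 2 segment(s) drawn

Answer: 11.269 16.085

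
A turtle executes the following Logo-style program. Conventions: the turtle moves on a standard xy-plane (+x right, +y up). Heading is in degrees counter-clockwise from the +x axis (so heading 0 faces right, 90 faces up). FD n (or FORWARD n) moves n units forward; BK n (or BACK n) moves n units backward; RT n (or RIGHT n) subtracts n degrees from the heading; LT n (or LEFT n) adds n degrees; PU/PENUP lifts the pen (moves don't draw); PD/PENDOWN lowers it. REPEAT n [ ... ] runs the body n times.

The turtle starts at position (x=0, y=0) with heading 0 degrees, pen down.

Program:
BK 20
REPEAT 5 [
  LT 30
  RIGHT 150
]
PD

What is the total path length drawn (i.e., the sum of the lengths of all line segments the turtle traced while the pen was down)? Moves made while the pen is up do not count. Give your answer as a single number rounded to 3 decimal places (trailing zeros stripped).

Executing turtle program step by step:
Start: pos=(0,0), heading=0, pen down
BK 20: (0,0) -> (-20,0) [heading=0, draw]
REPEAT 5 [
  -- iteration 1/5 --
  LT 30: heading 0 -> 30
  RT 150: heading 30 -> 240
  -- iteration 2/5 --
  LT 30: heading 240 -> 270
  RT 150: heading 270 -> 120
  -- iteration 3/5 --
  LT 30: heading 120 -> 150
  RT 150: heading 150 -> 0
  -- iteration 4/5 --
  LT 30: heading 0 -> 30
  RT 150: heading 30 -> 240
  -- iteration 5/5 --
  LT 30: heading 240 -> 270
  RT 150: heading 270 -> 120
]
PD: pen down
Final: pos=(-20,0), heading=120, 1 segment(s) drawn

Segment lengths:
  seg 1: (0,0) -> (-20,0), length = 20
Total = 20

Answer: 20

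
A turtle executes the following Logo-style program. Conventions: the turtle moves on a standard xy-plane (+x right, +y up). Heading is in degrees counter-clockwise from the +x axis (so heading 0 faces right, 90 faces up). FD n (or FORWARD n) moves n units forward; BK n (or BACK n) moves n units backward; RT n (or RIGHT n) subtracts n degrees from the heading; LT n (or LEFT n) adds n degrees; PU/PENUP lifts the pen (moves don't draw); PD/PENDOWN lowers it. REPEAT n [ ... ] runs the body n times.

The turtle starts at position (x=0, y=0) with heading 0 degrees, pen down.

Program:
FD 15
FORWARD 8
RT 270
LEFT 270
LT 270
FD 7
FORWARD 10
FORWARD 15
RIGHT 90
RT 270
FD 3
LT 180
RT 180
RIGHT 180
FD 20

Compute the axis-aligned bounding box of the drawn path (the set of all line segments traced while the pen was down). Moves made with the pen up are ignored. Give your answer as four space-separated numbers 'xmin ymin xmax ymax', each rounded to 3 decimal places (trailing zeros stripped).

Executing turtle program step by step:
Start: pos=(0,0), heading=0, pen down
FD 15: (0,0) -> (15,0) [heading=0, draw]
FD 8: (15,0) -> (23,0) [heading=0, draw]
RT 270: heading 0 -> 90
LT 270: heading 90 -> 0
LT 270: heading 0 -> 270
FD 7: (23,0) -> (23,-7) [heading=270, draw]
FD 10: (23,-7) -> (23,-17) [heading=270, draw]
FD 15: (23,-17) -> (23,-32) [heading=270, draw]
RT 90: heading 270 -> 180
RT 270: heading 180 -> 270
FD 3: (23,-32) -> (23,-35) [heading=270, draw]
LT 180: heading 270 -> 90
RT 180: heading 90 -> 270
RT 180: heading 270 -> 90
FD 20: (23,-35) -> (23,-15) [heading=90, draw]
Final: pos=(23,-15), heading=90, 7 segment(s) drawn

Segment endpoints: x in {0, 15, 23, 23, 23, 23}, y in {-35, -32, -17, -15, -7, 0}
xmin=0, ymin=-35, xmax=23, ymax=0

Answer: 0 -35 23 0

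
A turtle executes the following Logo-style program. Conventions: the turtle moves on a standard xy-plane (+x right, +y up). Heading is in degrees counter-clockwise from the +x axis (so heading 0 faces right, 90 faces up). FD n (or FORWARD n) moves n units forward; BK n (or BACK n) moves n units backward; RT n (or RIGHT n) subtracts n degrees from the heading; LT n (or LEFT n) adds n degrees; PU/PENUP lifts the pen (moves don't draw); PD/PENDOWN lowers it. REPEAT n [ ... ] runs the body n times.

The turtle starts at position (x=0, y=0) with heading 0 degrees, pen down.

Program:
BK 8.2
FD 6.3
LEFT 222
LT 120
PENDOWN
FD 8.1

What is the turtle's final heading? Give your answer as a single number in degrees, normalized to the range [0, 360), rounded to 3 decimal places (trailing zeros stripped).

Executing turtle program step by step:
Start: pos=(0,0), heading=0, pen down
BK 8.2: (0,0) -> (-8.2,0) [heading=0, draw]
FD 6.3: (-8.2,0) -> (-1.9,0) [heading=0, draw]
LT 222: heading 0 -> 222
LT 120: heading 222 -> 342
PD: pen down
FD 8.1: (-1.9,0) -> (5.804,-2.503) [heading=342, draw]
Final: pos=(5.804,-2.503), heading=342, 3 segment(s) drawn

Answer: 342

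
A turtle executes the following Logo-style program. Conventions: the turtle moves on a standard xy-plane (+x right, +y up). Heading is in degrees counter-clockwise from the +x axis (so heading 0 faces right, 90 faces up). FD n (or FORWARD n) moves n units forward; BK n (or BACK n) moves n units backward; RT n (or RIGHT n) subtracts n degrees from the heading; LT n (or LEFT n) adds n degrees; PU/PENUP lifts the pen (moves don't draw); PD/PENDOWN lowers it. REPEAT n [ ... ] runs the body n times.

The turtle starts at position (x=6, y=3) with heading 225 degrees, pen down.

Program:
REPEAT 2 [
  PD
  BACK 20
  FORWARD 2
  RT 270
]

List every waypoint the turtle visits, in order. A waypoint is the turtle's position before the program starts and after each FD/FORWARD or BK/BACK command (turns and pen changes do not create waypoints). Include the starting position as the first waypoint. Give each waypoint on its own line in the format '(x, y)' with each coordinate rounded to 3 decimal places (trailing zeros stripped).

Answer: (6, 3)
(20.142, 17.142)
(18.728, 15.728)
(4.586, 29.87)
(6, 28.456)

Derivation:
Executing turtle program step by step:
Start: pos=(6,3), heading=225, pen down
REPEAT 2 [
  -- iteration 1/2 --
  PD: pen down
  BK 20: (6,3) -> (20.142,17.142) [heading=225, draw]
  FD 2: (20.142,17.142) -> (18.728,15.728) [heading=225, draw]
  RT 270: heading 225 -> 315
  -- iteration 2/2 --
  PD: pen down
  BK 20: (18.728,15.728) -> (4.586,29.87) [heading=315, draw]
  FD 2: (4.586,29.87) -> (6,28.456) [heading=315, draw]
  RT 270: heading 315 -> 45
]
Final: pos=(6,28.456), heading=45, 4 segment(s) drawn
Waypoints (5 total):
(6, 3)
(20.142, 17.142)
(18.728, 15.728)
(4.586, 29.87)
(6, 28.456)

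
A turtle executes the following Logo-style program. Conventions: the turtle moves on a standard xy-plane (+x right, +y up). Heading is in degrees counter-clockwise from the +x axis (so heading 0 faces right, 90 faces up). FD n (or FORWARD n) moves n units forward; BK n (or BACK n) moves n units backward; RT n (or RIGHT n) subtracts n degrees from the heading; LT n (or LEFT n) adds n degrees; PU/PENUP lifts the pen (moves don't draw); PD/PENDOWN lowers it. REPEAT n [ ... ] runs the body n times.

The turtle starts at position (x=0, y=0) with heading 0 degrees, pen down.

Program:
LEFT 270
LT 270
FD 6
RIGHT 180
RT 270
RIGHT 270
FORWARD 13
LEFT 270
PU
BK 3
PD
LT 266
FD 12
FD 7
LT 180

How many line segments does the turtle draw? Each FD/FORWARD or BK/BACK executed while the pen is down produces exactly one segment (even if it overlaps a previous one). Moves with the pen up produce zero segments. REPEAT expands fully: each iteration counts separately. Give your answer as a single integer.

Executing turtle program step by step:
Start: pos=(0,0), heading=0, pen down
LT 270: heading 0 -> 270
LT 270: heading 270 -> 180
FD 6: (0,0) -> (-6,0) [heading=180, draw]
RT 180: heading 180 -> 0
RT 270: heading 0 -> 90
RT 270: heading 90 -> 180
FD 13: (-6,0) -> (-19,0) [heading=180, draw]
LT 270: heading 180 -> 90
PU: pen up
BK 3: (-19,0) -> (-19,-3) [heading=90, move]
PD: pen down
LT 266: heading 90 -> 356
FD 12: (-19,-3) -> (-7.029,-3.837) [heading=356, draw]
FD 7: (-7.029,-3.837) -> (-0.046,-4.325) [heading=356, draw]
LT 180: heading 356 -> 176
Final: pos=(-0.046,-4.325), heading=176, 4 segment(s) drawn
Segments drawn: 4

Answer: 4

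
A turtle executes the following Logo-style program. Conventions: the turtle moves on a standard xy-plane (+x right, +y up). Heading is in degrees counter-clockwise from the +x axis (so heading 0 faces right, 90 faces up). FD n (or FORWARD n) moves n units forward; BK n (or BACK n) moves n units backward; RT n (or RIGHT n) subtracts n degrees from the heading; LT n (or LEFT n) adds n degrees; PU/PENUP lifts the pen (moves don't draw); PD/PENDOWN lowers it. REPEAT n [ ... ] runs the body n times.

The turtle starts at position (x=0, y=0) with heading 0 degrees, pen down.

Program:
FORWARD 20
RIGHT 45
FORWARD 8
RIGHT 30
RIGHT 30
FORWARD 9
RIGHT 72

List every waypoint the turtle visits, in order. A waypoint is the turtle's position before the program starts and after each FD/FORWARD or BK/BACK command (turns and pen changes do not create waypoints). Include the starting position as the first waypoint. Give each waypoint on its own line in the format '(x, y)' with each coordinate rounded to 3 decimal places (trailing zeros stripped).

Answer: (0, 0)
(20, 0)
(25.657, -5.657)
(23.327, -14.35)

Derivation:
Executing turtle program step by step:
Start: pos=(0,0), heading=0, pen down
FD 20: (0,0) -> (20,0) [heading=0, draw]
RT 45: heading 0 -> 315
FD 8: (20,0) -> (25.657,-5.657) [heading=315, draw]
RT 30: heading 315 -> 285
RT 30: heading 285 -> 255
FD 9: (25.657,-5.657) -> (23.327,-14.35) [heading=255, draw]
RT 72: heading 255 -> 183
Final: pos=(23.327,-14.35), heading=183, 3 segment(s) drawn
Waypoints (4 total):
(0, 0)
(20, 0)
(25.657, -5.657)
(23.327, -14.35)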